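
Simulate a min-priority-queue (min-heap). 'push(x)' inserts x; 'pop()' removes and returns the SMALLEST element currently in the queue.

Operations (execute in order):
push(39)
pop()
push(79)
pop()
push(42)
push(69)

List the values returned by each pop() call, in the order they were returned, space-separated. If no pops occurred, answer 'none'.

Answer: 39 79

Derivation:
push(39): heap contents = [39]
pop() → 39: heap contents = []
push(79): heap contents = [79]
pop() → 79: heap contents = []
push(42): heap contents = [42]
push(69): heap contents = [42, 69]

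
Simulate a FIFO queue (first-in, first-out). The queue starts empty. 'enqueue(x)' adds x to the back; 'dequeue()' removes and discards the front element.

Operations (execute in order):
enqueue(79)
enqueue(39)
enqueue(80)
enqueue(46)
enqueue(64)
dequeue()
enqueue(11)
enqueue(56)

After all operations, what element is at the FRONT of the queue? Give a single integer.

enqueue(79): queue = [79]
enqueue(39): queue = [79, 39]
enqueue(80): queue = [79, 39, 80]
enqueue(46): queue = [79, 39, 80, 46]
enqueue(64): queue = [79, 39, 80, 46, 64]
dequeue(): queue = [39, 80, 46, 64]
enqueue(11): queue = [39, 80, 46, 64, 11]
enqueue(56): queue = [39, 80, 46, 64, 11, 56]

Answer: 39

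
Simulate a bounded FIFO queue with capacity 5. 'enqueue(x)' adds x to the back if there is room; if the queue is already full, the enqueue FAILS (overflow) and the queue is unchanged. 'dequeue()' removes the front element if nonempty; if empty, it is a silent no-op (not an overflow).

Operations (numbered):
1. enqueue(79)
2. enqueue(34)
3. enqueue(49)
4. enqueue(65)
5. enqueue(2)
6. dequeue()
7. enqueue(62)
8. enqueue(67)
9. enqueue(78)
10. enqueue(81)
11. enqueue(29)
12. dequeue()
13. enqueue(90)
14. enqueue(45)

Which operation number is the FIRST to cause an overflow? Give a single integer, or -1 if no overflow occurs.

Answer: 8

Derivation:
1. enqueue(79): size=1
2. enqueue(34): size=2
3. enqueue(49): size=3
4. enqueue(65): size=4
5. enqueue(2): size=5
6. dequeue(): size=4
7. enqueue(62): size=5
8. enqueue(67): size=5=cap → OVERFLOW (fail)
9. enqueue(78): size=5=cap → OVERFLOW (fail)
10. enqueue(81): size=5=cap → OVERFLOW (fail)
11. enqueue(29): size=5=cap → OVERFLOW (fail)
12. dequeue(): size=4
13. enqueue(90): size=5
14. enqueue(45): size=5=cap → OVERFLOW (fail)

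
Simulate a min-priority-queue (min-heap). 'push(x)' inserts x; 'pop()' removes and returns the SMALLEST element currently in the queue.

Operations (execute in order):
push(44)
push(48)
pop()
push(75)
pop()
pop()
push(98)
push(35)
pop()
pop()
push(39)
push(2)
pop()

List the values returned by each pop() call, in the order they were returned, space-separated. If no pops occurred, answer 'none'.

Answer: 44 48 75 35 98 2

Derivation:
push(44): heap contents = [44]
push(48): heap contents = [44, 48]
pop() → 44: heap contents = [48]
push(75): heap contents = [48, 75]
pop() → 48: heap contents = [75]
pop() → 75: heap contents = []
push(98): heap contents = [98]
push(35): heap contents = [35, 98]
pop() → 35: heap contents = [98]
pop() → 98: heap contents = []
push(39): heap contents = [39]
push(2): heap contents = [2, 39]
pop() → 2: heap contents = [39]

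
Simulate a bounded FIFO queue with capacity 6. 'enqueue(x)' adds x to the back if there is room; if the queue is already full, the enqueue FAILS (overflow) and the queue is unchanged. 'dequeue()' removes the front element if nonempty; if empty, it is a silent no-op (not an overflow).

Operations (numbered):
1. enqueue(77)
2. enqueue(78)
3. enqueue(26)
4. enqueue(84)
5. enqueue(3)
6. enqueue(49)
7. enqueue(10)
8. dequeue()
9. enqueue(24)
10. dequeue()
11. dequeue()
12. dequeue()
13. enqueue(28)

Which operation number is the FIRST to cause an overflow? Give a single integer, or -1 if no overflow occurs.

Answer: 7

Derivation:
1. enqueue(77): size=1
2. enqueue(78): size=2
3. enqueue(26): size=3
4. enqueue(84): size=4
5. enqueue(3): size=5
6. enqueue(49): size=6
7. enqueue(10): size=6=cap → OVERFLOW (fail)
8. dequeue(): size=5
9. enqueue(24): size=6
10. dequeue(): size=5
11. dequeue(): size=4
12. dequeue(): size=3
13. enqueue(28): size=4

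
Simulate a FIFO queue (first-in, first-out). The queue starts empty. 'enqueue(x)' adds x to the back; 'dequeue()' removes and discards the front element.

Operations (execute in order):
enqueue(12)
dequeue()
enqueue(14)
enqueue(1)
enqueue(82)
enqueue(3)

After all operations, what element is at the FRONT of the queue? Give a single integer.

enqueue(12): queue = [12]
dequeue(): queue = []
enqueue(14): queue = [14]
enqueue(1): queue = [14, 1]
enqueue(82): queue = [14, 1, 82]
enqueue(3): queue = [14, 1, 82, 3]

Answer: 14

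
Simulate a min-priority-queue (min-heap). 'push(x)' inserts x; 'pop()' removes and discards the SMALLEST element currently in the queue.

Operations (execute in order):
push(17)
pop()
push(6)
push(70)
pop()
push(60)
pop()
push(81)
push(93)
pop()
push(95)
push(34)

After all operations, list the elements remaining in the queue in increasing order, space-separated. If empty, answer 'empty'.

Answer: 34 81 93 95

Derivation:
push(17): heap contents = [17]
pop() → 17: heap contents = []
push(6): heap contents = [6]
push(70): heap contents = [6, 70]
pop() → 6: heap contents = [70]
push(60): heap contents = [60, 70]
pop() → 60: heap contents = [70]
push(81): heap contents = [70, 81]
push(93): heap contents = [70, 81, 93]
pop() → 70: heap contents = [81, 93]
push(95): heap contents = [81, 93, 95]
push(34): heap contents = [34, 81, 93, 95]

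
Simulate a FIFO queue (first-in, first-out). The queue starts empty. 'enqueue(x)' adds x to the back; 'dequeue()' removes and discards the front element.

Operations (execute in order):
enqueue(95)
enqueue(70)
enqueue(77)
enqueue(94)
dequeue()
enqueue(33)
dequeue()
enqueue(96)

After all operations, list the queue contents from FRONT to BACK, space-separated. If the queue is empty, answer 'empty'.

Answer: 77 94 33 96

Derivation:
enqueue(95): [95]
enqueue(70): [95, 70]
enqueue(77): [95, 70, 77]
enqueue(94): [95, 70, 77, 94]
dequeue(): [70, 77, 94]
enqueue(33): [70, 77, 94, 33]
dequeue(): [77, 94, 33]
enqueue(96): [77, 94, 33, 96]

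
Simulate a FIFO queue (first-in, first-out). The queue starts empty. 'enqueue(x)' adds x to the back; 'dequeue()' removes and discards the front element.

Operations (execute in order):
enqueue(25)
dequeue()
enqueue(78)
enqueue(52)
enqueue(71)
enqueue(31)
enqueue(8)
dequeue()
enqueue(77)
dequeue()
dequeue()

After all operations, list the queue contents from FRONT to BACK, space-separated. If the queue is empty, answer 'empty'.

Answer: 31 8 77

Derivation:
enqueue(25): [25]
dequeue(): []
enqueue(78): [78]
enqueue(52): [78, 52]
enqueue(71): [78, 52, 71]
enqueue(31): [78, 52, 71, 31]
enqueue(8): [78, 52, 71, 31, 8]
dequeue(): [52, 71, 31, 8]
enqueue(77): [52, 71, 31, 8, 77]
dequeue(): [71, 31, 8, 77]
dequeue(): [31, 8, 77]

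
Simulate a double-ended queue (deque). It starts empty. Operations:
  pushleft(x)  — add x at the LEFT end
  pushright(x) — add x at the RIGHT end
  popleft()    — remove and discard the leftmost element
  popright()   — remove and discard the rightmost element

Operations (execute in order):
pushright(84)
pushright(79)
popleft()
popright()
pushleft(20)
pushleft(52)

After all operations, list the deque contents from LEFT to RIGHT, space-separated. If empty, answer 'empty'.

Answer: 52 20

Derivation:
pushright(84): [84]
pushright(79): [84, 79]
popleft(): [79]
popright(): []
pushleft(20): [20]
pushleft(52): [52, 20]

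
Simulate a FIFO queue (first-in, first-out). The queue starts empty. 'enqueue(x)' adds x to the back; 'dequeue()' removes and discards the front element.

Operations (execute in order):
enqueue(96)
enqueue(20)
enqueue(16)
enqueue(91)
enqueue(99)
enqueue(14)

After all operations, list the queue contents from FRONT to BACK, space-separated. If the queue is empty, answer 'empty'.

Answer: 96 20 16 91 99 14

Derivation:
enqueue(96): [96]
enqueue(20): [96, 20]
enqueue(16): [96, 20, 16]
enqueue(91): [96, 20, 16, 91]
enqueue(99): [96, 20, 16, 91, 99]
enqueue(14): [96, 20, 16, 91, 99, 14]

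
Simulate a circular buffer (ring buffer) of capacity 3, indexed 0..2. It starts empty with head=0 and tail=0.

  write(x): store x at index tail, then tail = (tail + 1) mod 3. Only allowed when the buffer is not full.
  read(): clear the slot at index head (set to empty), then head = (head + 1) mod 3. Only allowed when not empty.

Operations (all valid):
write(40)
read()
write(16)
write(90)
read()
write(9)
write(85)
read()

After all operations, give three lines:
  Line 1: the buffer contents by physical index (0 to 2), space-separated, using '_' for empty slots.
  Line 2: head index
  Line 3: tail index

write(40): buf=[40 _ _], head=0, tail=1, size=1
read(): buf=[_ _ _], head=1, tail=1, size=0
write(16): buf=[_ 16 _], head=1, tail=2, size=1
write(90): buf=[_ 16 90], head=1, tail=0, size=2
read(): buf=[_ _ 90], head=2, tail=0, size=1
write(9): buf=[9 _ 90], head=2, tail=1, size=2
write(85): buf=[9 85 90], head=2, tail=2, size=3
read(): buf=[9 85 _], head=0, tail=2, size=2

Answer: 9 85 _
0
2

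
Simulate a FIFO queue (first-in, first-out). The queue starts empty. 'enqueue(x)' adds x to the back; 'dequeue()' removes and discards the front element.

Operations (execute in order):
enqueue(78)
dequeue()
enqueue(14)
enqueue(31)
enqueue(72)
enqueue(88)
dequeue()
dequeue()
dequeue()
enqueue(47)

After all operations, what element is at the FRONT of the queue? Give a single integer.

Answer: 88

Derivation:
enqueue(78): queue = [78]
dequeue(): queue = []
enqueue(14): queue = [14]
enqueue(31): queue = [14, 31]
enqueue(72): queue = [14, 31, 72]
enqueue(88): queue = [14, 31, 72, 88]
dequeue(): queue = [31, 72, 88]
dequeue(): queue = [72, 88]
dequeue(): queue = [88]
enqueue(47): queue = [88, 47]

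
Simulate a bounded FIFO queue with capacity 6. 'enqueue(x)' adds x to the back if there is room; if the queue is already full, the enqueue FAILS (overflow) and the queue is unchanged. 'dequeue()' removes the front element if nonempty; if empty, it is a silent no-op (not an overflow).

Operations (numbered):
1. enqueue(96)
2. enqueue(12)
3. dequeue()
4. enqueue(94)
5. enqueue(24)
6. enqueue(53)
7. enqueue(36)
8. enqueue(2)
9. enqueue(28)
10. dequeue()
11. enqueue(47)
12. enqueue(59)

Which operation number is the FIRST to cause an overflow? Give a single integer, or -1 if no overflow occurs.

Answer: 9

Derivation:
1. enqueue(96): size=1
2. enqueue(12): size=2
3. dequeue(): size=1
4. enqueue(94): size=2
5. enqueue(24): size=3
6. enqueue(53): size=4
7. enqueue(36): size=5
8. enqueue(2): size=6
9. enqueue(28): size=6=cap → OVERFLOW (fail)
10. dequeue(): size=5
11. enqueue(47): size=6
12. enqueue(59): size=6=cap → OVERFLOW (fail)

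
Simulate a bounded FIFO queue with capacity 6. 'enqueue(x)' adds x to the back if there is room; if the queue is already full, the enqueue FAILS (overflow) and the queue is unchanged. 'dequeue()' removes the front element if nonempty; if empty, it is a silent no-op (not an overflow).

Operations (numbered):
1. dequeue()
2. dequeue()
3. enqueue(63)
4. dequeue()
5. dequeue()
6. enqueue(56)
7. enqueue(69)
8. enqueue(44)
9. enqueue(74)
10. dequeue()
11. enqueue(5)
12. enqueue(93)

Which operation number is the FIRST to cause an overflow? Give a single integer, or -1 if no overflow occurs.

Answer: -1

Derivation:
1. dequeue(): empty, no-op, size=0
2. dequeue(): empty, no-op, size=0
3. enqueue(63): size=1
4. dequeue(): size=0
5. dequeue(): empty, no-op, size=0
6. enqueue(56): size=1
7. enqueue(69): size=2
8. enqueue(44): size=3
9. enqueue(74): size=4
10. dequeue(): size=3
11. enqueue(5): size=4
12. enqueue(93): size=5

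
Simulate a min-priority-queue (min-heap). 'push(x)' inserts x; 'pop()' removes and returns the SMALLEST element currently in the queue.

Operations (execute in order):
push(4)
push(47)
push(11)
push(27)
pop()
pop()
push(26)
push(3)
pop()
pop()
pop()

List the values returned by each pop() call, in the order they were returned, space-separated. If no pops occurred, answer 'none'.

push(4): heap contents = [4]
push(47): heap contents = [4, 47]
push(11): heap contents = [4, 11, 47]
push(27): heap contents = [4, 11, 27, 47]
pop() → 4: heap contents = [11, 27, 47]
pop() → 11: heap contents = [27, 47]
push(26): heap contents = [26, 27, 47]
push(3): heap contents = [3, 26, 27, 47]
pop() → 3: heap contents = [26, 27, 47]
pop() → 26: heap contents = [27, 47]
pop() → 27: heap contents = [47]

Answer: 4 11 3 26 27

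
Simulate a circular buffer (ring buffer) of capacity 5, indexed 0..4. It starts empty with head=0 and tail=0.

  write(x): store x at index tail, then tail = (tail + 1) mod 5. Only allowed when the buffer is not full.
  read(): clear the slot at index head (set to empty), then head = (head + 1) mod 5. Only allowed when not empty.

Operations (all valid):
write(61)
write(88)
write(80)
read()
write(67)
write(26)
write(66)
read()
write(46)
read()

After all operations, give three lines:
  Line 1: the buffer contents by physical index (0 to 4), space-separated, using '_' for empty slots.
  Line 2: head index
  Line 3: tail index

write(61): buf=[61 _ _ _ _], head=0, tail=1, size=1
write(88): buf=[61 88 _ _ _], head=0, tail=2, size=2
write(80): buf=[61 88 80 _ _], head=0, tail=3, size=3
read(): buf=[_ 88 80 _ _], head=1, tail=3, size=2
write(67): buf=[_ 88 80 67 _], head=1, tail=4, size=3
write(26): buf=[_ 88 80 67 26], head=1, tail=0, size=4
write(66): buf=[66 88 80 67 26], head=1, tail=1, size=5
read(): buf=[66 _ 80 67 26], head=2, tail=1, size=4
write(46): buf=[66 46 80 67 26], head=2, tail=2, size=5
read(): buf=[66 46 _ 67 26], head=3, tail=2, size=4

Answer: 66 46 _ 67 26
3
2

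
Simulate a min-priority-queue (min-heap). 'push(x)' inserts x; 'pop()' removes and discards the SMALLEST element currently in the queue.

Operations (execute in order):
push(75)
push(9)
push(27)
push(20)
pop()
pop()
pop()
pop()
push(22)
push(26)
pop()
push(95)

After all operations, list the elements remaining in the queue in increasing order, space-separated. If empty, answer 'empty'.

Answer: 26 95

Derivation:
push(75): heap contents = [75]
push(9): heap contents = [9, 75]
push(27): heap contents = [9, 27, 75]
push(20): heap contents = [9, 20, 27, 75]
pop() → 9: heap contents = [20, 27, 75]
pop() → 20: heap contents = [27, 75]
pop() → 27: heap contents = [75]
pop() → 75: heap contents = []
push(22): heap contents = [22]
push(26): heap contents = [22, 26]
pop() → 22: heap contents = [26]
push(95): heap contents = [26, 95]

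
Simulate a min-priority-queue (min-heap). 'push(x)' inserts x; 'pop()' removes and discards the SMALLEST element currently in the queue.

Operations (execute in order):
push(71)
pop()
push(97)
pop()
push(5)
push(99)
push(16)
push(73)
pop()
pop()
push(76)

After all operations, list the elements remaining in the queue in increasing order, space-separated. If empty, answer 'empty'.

Answer: 73 76 99

Derivation:
push(71): heap contents = [71]
pop() → 71: heap contents = []
push(97): heap contents = [97]
pop() → 97: heap contents = []
push(5): heap contents = [5]
push(99): heap contents = [5, 99]
push(16): heap contents = [5, 16, 99]
push(73): heap contents = [5, 16, 73, 99]
pop() → 5: heap contents = [16, 73, 99]
pop() → 16: heap contents = [73, 99]
push(76): heap contents = [73, 76, 99]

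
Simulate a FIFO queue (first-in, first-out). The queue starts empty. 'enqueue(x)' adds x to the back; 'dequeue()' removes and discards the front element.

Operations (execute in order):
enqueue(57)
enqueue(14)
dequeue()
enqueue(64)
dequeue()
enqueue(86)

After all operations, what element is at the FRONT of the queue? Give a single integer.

enqueue(57): queue = [57]
enqueue(14): queue = [57, 14]
dequeue(): queue = [14]
enqueue(64): queue = [14, 64]
dequeue(): queue = [64]
enqueue(86): queue = [64, 86]

Answer: 64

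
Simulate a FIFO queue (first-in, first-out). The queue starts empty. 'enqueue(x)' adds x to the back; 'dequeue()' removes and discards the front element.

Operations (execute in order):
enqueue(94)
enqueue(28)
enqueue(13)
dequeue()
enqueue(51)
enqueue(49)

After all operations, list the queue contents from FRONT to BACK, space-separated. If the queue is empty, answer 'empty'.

enqueue(94): [94]
enqueue(28): [94, 28]
enqueue(13): [94, 28, 13]
dequeue(): [28, 13]
enqueue(51): [28, 13, 51]
enqueue(49): [28, 13, 51, 49]

Answer: 28 13 51 49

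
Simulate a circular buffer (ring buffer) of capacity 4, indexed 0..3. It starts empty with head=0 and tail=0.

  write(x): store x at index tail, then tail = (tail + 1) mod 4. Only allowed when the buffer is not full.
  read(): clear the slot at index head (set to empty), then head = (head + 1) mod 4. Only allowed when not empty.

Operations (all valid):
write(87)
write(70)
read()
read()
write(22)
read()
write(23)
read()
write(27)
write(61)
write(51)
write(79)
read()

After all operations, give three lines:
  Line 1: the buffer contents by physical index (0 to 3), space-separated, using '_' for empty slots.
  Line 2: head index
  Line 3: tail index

Answer: _ 61 51 79
1
0

Derivation:
write(87): buf=[87 _ _ _], head=0, tail=1, size=1
write(70): buf=[87 70 _ _], head=0, tail=2, size=2
read(): buf=[_ 70 _ _], head=1, tail=2, size=1
read(): buf=[_ _ _ _], head=2, tail=2, size=0
write(22): buf=[_ _ 22 _], head=2, tail=3, size=1
read(): buf=[_ _ _ _], head=3, tail=3, size=0
write(23): buf=[_ _ _ 23], head=3, tail=0, size=1
read(): buf=[_ _ _ _], head=0, tail=0, size=0
write(27): buf=[27 _ _ _], head=0, tail=1, size=1
write(61): buf=[27 61 _ _], head=0, tail=2, size=2
write(51): buf=[27 61 51 _], head=0, tail=3, size=3
write(79): buf=[27 61 51 79], head=0, tail=0, size=4
read(): buf=[_ 61 51 79], head=1, tail=0, size=3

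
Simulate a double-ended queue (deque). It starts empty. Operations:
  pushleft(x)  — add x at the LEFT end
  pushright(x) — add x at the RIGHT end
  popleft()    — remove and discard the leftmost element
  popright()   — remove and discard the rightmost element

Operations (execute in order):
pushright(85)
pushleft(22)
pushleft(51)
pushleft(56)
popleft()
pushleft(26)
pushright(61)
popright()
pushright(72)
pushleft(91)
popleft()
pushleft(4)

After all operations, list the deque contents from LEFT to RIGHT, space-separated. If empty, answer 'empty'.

pushright(85): [85]
pushleft(22): [22, 85]
pushleft(51): [51, 22, 85]
pushleft(56): [56, 51, 22, 85]
popleft(): [51, 22, 85]
pushleft(26): [26, 51, 22, 85]
pushright(61): [26, 51, 22, 85, 61]
popright(): [26, 51, 22, 85]
pushright(72): [26, 51, 22, 85, 72]
pushleft(91): [91, 26, 51, 22, 85, 72]
popleft(): [26, 51, 22, 85, 72]
pushleft(4): [4, 26, 51, 22, 85, 72]

Answer: 4 26 51 22 85 72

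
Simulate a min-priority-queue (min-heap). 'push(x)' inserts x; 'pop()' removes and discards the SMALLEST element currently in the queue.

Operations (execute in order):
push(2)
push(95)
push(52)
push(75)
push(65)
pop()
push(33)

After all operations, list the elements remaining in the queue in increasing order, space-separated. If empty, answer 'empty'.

Answer: 33 52 65 75 95

Derivation:
push(2): heap contents = [2]
push(95): heap contents = [2, 95]
push(52): heap contents = [2, 52, 95]
push(75): heap contents = [2, 52, 75, 95]
push(65): heap contents = [2, 52, 65, 75, 95]
pop() → 2: heap contents = [52, 65, 75, 95]
push(33): heap contents = [33, 52, 65, 75, 95]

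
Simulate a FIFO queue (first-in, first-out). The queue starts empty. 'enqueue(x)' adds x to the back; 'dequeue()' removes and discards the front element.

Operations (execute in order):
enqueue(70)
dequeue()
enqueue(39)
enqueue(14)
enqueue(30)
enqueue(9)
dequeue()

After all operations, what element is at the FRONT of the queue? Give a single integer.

enqueue(70): queue = [70]
dequeue(): queue = []
enqueue(39): queue = [39]
enqueue(14): queue = [39, 14]
enqueue(30): queue = [39, 14, 30]
enqueue(9): queue = [39, 14, 30, 9]
dequeue(): queue = [14, 30, 9]

Answer: 14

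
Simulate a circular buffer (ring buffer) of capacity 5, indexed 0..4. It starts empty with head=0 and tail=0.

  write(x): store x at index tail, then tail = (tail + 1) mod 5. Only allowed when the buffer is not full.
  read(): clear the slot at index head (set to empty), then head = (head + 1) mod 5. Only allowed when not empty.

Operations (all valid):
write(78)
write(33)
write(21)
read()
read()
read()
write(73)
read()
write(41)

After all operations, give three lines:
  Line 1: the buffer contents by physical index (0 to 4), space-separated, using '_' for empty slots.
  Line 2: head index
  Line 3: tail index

write(78): buf=[78 _ _ _ _], head=0, tail=1, size=1
write(33): buf=[78 33 _ _ _], head=0, tail=2, size=2
write(21): buf=[78 33 21 _ _], head=0, tail=3, size=3
read(): buf=[_ 33 21 _ _], head=1, tail=3, size=2
read(): buf=[_ _ 21 _ _], head=2, tail=3, size=1
read(): buf=[_ _ _ _ _], head=3, tail=3, size=0
write(73): buf=[_ _ _ 73 _], head=3, tail=4, size=1
read(): buf=[_ _ _ _ _], head=4, tail=4, size=0
write(41): buf=[_ _ _ _ 41], head=4, tail=0, size=1

Answer: _ _ _ _ 41
4
0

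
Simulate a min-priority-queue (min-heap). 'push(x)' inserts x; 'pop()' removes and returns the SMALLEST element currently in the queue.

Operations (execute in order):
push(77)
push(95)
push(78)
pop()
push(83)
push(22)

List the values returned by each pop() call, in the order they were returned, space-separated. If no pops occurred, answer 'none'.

push(77): heap contents = [77]
push(95): heap contents = [77, 95]
push(78): heap contents = [77, 78, 95]
pop() → 77: heap contents = [78, 95]
push(83): heap contents = [78, 83, 95]
push(22): heap contents = [22, 78, 83, 95]

Answer: 77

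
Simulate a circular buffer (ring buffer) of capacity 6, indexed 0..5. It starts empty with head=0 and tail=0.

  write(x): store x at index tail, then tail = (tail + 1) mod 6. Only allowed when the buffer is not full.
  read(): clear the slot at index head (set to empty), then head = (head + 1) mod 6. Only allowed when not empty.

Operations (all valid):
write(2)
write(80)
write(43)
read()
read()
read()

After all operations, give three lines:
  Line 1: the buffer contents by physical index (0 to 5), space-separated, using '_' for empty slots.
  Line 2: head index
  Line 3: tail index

write(2): buf=[2 _ _ _ _ _], head=0, tail=1, size=1
write(80): buf=[2 80 _ _ _ _], head=0, tail=2, size=2
write(43): buf=[2 80 43 _ _ _], head=0, tail=3, size=3
read(): buf=[_ 80 43 _ _ _], head=1, tail=3, size=2
read(): buf=[_ _ 43 _ _ _], head=2, tail=3, size=1
read(): buf=[_ _ _ _ _ _], head=3, tail=3, size=0

Answer: _ _ _ _ _ _
3
3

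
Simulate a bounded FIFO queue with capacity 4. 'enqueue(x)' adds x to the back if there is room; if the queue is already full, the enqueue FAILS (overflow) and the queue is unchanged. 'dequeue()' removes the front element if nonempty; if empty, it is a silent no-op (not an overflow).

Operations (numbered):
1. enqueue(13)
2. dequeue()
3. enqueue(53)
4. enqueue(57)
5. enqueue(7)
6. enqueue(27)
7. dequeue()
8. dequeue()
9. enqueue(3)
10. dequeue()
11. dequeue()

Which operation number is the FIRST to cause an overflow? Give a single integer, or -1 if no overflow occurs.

Answer: -1

Derivation:
1. enqueue(13): size=1
2. dequeue(): size=0
3. enqueue(53): size=1
4. enqueue(57): size=2
5. enqueue(7): size=3
6. enqueue(27): size=4
7. dequeue(): size=3
8. dequeue(): size=2
9. enqueue(3): size=3
10. dequeue(): size=2
11. dequeue(): size=1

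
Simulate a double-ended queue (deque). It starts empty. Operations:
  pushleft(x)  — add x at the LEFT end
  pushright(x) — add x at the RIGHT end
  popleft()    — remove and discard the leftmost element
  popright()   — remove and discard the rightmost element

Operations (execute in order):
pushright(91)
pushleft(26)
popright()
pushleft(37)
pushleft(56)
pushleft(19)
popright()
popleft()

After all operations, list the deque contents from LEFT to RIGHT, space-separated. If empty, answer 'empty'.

pushright(91): [91]
pushleft(26): [26, 91]
popright(): [26]
pushleft(37): [37, 26]
pushleft(56): [56, 37, 26]
pushleft(19): [19, 56, 37, 26]
popright(): [19, 56, 37]
popleft(): [56, 37]

Answer: 56 37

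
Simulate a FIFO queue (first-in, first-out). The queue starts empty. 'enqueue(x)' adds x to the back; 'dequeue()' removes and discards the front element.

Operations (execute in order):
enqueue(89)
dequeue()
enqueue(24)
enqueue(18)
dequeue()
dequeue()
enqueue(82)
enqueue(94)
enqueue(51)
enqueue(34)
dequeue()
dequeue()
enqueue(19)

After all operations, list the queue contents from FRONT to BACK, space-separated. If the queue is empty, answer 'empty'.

Answer: 51 34 19

Derivation:
enqueue(89): [89]
dequeue(): []
enqueue(24): [24]
enqueue(18): [24, 18]
dequeue(): [18]
dequeue(): []
enqueue(82): [82]
enqueue(94): [82, 94]
enqueue(51): [82, 94, 51]
enqueue(34): [82, 94, 51, 34]
dequeue(): [94, 51, 34]
dequeue(): [51, 34]
enqueue(19): [51, 34, 19]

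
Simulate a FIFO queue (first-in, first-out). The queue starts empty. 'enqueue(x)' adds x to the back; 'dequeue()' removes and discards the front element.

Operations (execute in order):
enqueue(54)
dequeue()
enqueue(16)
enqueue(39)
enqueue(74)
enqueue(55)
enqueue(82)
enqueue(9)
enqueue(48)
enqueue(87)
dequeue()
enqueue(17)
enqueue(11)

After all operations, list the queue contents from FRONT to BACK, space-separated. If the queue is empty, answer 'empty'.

enqueue(54): [54]
dequeue(): []
enqueue(16): [16]
enqueue(39): [16, 39]
enqueue(74): [16, 39, 74]
enqueue(55): [16, 39, 74, 55]
enqueue(82): [16, 39, 74, 55, 82]
enqueue(9): [16, 39, 74, 55, 82, 9]
enqueue(48): [16, 39, 74, 55, 82, 9, 48]
enqueue(87): [16, 39, 74, 55, 82, 9, 48, 87]
dequeue(): [39, 74, 55, 82, 9, 48, 87]
enqueue(17): [39, 74, 55, 82, 9, 48, 87, 17]
enqueue(11): [39, 74, 55, 82, 9, 48, 87, 17, 11]

Answer: 39 74 55 82 9 48 87 17 11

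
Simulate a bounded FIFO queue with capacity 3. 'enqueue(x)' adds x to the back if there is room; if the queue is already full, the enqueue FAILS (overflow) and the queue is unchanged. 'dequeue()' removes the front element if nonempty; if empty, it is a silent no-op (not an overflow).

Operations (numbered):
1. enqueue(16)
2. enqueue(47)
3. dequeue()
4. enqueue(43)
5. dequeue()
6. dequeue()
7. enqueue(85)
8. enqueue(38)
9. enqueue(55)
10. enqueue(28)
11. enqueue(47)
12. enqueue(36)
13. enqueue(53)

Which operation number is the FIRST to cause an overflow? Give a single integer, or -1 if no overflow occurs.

1. enqueue(16): size=1
2. enqueue(47): size=2
3. dequeue(): size=1
4. enqueue(43): size=2
5. dequeue(): size=1
6. dequeue(): size=0
7. enqueue(85): size=1
8. enqueue(38): size=2
9. enqueue(55): size=3
10. enqueue(28): size=3=cap → OVERFLOW (fail)
11. enqueue(47): size=3=cap → OVERFLOW (fail)
12. enqueue(36): size=3=cap → OVERFLOW (fail)
13. enqueue(53): size=3=cap → OVERFLOW (fail)

Answer: 10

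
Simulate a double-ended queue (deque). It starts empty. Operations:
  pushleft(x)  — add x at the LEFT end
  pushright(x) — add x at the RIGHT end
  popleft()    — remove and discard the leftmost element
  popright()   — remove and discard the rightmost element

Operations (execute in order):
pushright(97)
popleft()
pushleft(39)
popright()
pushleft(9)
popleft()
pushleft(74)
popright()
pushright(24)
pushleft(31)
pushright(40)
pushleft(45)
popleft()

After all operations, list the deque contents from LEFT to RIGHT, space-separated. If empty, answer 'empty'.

pushright(97): [97]
popleft(): []
pushleft(39): [39]
popright(): []
pushleft(9): [9]
popleft(): []
pushleft(74): [74]
popright(): []
pushright(24): [24]
pushleft(31): [31, 24]
pushright(40): [31, 24, 40]
pushleft(45): [45, 31, 24, 40]
popleft(): [31, 24, 40]

Answer: 31 24 40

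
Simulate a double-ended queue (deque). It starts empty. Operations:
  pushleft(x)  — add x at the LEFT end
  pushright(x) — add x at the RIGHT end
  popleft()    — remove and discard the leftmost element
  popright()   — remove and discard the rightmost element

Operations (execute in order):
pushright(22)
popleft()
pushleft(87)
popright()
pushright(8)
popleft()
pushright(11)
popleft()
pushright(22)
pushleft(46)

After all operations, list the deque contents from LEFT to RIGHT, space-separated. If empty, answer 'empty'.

pushright(22): [22]
popleft(): []
pushleft(87): [87]
popright(): []
pushright(8): [8]
popleft(): []
pushright(11): [11]
popleft(): []
pushright(22): [22]
pushleft(46): [46, 22]

Answer: 46 22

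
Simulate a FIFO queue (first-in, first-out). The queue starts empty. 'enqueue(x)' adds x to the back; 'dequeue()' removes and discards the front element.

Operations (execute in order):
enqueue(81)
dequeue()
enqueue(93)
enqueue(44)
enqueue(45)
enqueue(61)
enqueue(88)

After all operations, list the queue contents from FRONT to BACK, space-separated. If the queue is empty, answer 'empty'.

Answer: 93 44 45 61 88

Derivation:
enqueue(81): [81]
dequeue(): []
enqueue(93): [93]
enqueue(44): [93, 44]
enqueue(45): [93, 44, 45]
enqueue(61): [93, 44, 45, 61]
enqueue(88): [93, 44, 45, 61, 88]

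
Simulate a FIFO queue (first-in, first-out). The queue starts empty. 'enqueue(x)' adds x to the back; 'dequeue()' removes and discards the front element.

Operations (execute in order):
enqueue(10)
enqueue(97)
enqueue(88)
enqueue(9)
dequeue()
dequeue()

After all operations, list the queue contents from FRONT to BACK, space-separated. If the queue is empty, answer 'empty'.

Answer: 88 9

Derivation:
enqueue(10): [10]
enqueue(97): [10, 97]
enqueue(88): [10, 97, 88]
enqueue(9): [10, 97, 88, 9]
dequeue(): [97, 88, 9]
dequeue(): [88, 9]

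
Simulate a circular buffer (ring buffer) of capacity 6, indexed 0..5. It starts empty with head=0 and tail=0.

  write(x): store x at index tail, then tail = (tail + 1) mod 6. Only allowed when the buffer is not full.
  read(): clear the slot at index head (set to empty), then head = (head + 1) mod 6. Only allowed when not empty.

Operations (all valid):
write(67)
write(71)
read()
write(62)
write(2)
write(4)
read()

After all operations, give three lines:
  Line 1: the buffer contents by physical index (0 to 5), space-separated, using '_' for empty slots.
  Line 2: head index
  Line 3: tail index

write(67): buf=[67 _ _ _ _ _], head=0, tail=1, size=1
write(71): buf=[67 71 _ _ _ _], head=0, tail=2, size=2
read(): buf=[_ 71 _ _ _ _], head=1, tail=2, size=1
write(62): buf=[_ 71 62 _ _ _], head=1, tail=3, size=2
write(2): buf=[_ 71 62 2 _ _], head=1, tail=4, size=3
write(4): buf=[_ 71 62 2 4 _], head=1, tail=5, size=4
read(): buf=[_ _ 62 2 4 _], head=2, tail=5, size=3

Answer: _ _ 62 2 4 _
2
5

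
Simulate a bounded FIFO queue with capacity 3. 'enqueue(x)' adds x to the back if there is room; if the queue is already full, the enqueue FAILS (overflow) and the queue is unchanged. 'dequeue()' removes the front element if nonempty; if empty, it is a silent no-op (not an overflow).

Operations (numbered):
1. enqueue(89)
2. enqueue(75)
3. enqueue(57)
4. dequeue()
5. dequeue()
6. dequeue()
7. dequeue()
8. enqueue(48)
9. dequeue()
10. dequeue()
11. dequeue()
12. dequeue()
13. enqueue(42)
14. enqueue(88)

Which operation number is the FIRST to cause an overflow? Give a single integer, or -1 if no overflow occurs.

1. enqueue(89): size=1
2. enqueue(75): size=2
3. enqueue(57): size=3
4. dequeue(): size=2
5. dequeue(): size=1
6. dequeue(): size=0
7. dequeue(): empty, no-op, size=0
8. enqueue(48): size=1
9. dequeue(): size=0
10. dequeue(): empty, no-op, size=0
11. dequeue(): empty, no-op, size=0
12. dequeue(): empty, no-op, size=0
13. enqueue(42): size=1
14. enqueue(88): size=2

Answer: -1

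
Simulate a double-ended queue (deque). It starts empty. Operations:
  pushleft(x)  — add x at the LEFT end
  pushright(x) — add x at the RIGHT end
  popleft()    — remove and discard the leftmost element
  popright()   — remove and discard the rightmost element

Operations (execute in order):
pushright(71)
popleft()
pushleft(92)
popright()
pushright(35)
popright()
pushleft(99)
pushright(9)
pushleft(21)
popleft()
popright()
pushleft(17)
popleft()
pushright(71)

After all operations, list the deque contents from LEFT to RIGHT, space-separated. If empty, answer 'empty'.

Answer: 99 71

Derivation:
pushright(71): [71]
popleft(): []
pushleft(92): [92]
popright(): []
pushright(35): [35]
popright(): []
pushleft(99): [99]
pushright(9): [99, 9]
pushleft(21): [21, 99, 9]
popleft(): [99, 9]
popright(): [99]
pushleft(17): [17, 99]
popleft(): [99]
pushright(71): [99, 71]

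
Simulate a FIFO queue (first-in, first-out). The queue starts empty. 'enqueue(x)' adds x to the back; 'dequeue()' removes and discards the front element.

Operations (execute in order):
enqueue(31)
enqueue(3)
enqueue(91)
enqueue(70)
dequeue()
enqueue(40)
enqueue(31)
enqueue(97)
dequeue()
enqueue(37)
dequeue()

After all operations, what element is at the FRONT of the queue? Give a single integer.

Answer: 70

Derivation:
enqueue(31): queue = [31]
enqueue(3): queue = [31, 3]
enqueue(91): queue = [31, 3, 91]
enqueue(70): queue = [31, 3, 91, 70]
dequeue(): queue = [3, 91, 70]
enqueue(40): queue = [3, 91, 70, 40]
enqueue(31): queue = [3, 91, 70, 40, 31]
enqueue(97): queue = [3, 91, 70, 40, 31, 97]
dequeue(): queue = [91, 70, 40, 31, 97]
enqueue(37): queue = [91, 70, 40, 31, 97, 37]
dequeue(): queue = [70, 40, 31, 97, 37]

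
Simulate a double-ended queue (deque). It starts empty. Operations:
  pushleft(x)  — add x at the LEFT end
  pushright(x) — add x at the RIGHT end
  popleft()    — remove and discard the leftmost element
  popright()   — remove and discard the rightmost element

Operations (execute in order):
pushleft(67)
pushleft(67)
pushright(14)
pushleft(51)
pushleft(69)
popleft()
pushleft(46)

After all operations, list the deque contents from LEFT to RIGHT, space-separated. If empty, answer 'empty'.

pushleft(67): [67]
pushleft(67): [67, 67]
pushright(14): [67, 67, 14]
pushleft(51): [51, 67, 67, 14]
pushleft(69): [69, 51, 67, 67, 14]
popleft(): [51, 67, 67, 14]
pushleft(46): [46, 51, 67, 67, 14]

Answer: 46 51 67 67 14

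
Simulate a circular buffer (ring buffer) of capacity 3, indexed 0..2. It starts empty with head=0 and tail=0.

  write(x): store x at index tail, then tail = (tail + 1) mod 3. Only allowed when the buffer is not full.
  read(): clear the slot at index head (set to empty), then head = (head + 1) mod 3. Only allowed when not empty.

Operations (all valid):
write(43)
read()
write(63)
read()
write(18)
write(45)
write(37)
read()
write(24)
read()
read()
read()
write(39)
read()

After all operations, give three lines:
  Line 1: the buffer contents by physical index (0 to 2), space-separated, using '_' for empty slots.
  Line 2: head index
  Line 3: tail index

write(43): buf=[43 _ _], head=0, tail=1, size=1
read(): buf=[_ _ _], head=1, tail=1, size=0
write(63): buf=[_ 63 _], head=1, tail=2, size=1
read(): buf=[_ _ _], head=2, tail=2, size=0
write(18): buf=[_ _ 18], head=2, tail=0, size=1
write(45): buf=[45 _ 18], head=2, tail=1, size=2
write(37): buf=[45 37 18], head=2, tail=2, size=3
read(): buf=[45 37 _], head=0, tail=2, size=2
write(24): buf=[45 37 24], head=0, tail=0, size=3
read(): buf=[_ 37 24], head=1, tail=0, size=2
read(): buf=[_ _ 24], head=2, tail=0, size=1
read(): buf=[_ _ _], head=0, tail=0, size=0
write(39): buf=[39 _ _], head=0, tail=1, size=1
read(): buf=[_ _ _], head=1, tail=1, size=0

Answer: _ _ _
1
1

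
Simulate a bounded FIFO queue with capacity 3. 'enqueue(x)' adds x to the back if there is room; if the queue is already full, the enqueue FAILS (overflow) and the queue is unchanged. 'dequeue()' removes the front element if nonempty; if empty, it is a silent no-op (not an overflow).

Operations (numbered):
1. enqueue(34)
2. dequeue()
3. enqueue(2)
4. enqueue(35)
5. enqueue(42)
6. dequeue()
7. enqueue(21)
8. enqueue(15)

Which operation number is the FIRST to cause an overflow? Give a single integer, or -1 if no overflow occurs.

1. enqueue(34): size=1
2. dequeue(): size=0
3. enqueue(2): size=1
4. enqueue(35): size=2
5. enqueue(42): size=3
6. dequeue(): size=2
7. enqueue(21): size=3
8. enqueue(15): size=3=cap → OVERFLOW (fail)

Answer: 8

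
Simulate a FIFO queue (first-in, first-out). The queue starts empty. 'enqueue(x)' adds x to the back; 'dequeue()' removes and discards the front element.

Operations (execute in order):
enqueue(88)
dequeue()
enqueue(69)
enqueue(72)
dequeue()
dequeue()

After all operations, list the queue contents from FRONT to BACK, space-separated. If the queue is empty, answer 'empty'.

enqueue(88): [88]
dequeue(): []
enqueue(69): [69]
enqueue(72): [69, 72]
dequeue(): [72]
dequeue(): []

Answer: empty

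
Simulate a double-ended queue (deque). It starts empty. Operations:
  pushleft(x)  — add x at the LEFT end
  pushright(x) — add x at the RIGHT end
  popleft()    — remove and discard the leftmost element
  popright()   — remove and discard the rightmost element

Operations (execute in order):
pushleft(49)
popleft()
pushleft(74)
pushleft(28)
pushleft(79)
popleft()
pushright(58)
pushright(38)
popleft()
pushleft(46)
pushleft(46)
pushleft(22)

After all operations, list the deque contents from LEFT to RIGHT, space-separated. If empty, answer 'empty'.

Answer: 22 46 46 74 58 38

Derivation:
pushleft(49): [49]
popleft(): []
pushleft(74): [74]
pushleft(28): [28, 74]
pushleft(79): [79, 28, 74]
popleft(): [28, 74]
pushright(58): [28, 74, 58]
pushright(38): [28, 74, 58, 38]
popleft(): [74, 58, 38]
pushleft(46): [46, 74, 58, 38]
pushleft(46): [46, 46, 74, 58, 38]
pushleft(22): [22, 46, 46, 74, 58, 38]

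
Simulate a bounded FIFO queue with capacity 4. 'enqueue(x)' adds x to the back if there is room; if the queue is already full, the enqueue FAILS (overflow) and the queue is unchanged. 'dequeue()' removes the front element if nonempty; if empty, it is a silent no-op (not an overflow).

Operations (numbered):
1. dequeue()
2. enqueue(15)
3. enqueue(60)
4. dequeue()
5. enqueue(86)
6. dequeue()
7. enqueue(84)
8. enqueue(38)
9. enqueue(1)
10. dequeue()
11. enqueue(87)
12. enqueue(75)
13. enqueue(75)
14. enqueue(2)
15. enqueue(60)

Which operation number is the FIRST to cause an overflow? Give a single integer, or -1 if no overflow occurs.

Answer: 12

Derivation:
1. dequeue(): empty, no-op, size=0
2. enqueue(15): size=1
3. enqueue(60): size=2
4. dequeue(): size=1
5. enqueue(86): size=2
6. dequeue(): size=1
7. enqueue(84): size=2
8. enqueue(38): size=3
9. enqueue(1): size=4
10. dequeue(): size=3
11. enqueue(87): size=4
12. enqueue(75): size=4=cap → OVERFLOW (fail)
13. enqueue(75): size=4=cap → OVERFLOW (fail)
14. enqueue(2): size=4=cap → OVERFLOW (fail)
15. enqueue(60): size=4=cap → OVERFLOW (fail)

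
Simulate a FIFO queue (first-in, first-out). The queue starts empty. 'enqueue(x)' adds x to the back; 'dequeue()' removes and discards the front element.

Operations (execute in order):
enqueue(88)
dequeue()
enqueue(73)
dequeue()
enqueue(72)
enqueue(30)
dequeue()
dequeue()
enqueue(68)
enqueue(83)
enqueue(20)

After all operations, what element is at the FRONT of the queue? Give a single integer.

enqueue(88): queue = [88]
dequeue(): queue = []
enqueue(73): queue = [73]
dequeue(): queue = []
enqueue(72): queue = [72]
enqueue(30): queue = [72, 30]
dequeue(): queue = [30]
dequeue(): queue = []
enqueue(68): queue = [68]
enqueue(83): queue = [68, 83]
enqueue(20): queue = [68, 83, 20]

Answer: 68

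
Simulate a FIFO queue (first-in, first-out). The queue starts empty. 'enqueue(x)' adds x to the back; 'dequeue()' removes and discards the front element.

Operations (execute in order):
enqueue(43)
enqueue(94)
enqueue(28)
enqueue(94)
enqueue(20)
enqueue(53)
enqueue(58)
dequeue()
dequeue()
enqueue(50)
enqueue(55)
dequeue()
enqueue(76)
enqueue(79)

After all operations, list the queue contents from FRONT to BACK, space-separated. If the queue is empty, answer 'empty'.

enqueue(43): [43]
enqueue(94): [43, 94]
enqueue(28): [43, 94, 28]
enqueue(94): [43, 94, 28, 94]
enqueue(20): [43, 94, 28, 94, 20]
enqueue(53): [43, 94, 28, 94, 20, 53]
enqueue(58): [43, 94, 28, 94, 20, 53, 58]
dequeue(): [94, 28, 94, 20, 53, 58]
dequeue(): [28, 94, 20, 53, 58]
enqueue(50): [28, 94, 20, 53, 58, 50]
enqueue(55): [28, 94, 20, 53, 58, 50, 55]
dequeue(): [94, 20, 53, 58, 50, 55]
enqueue(76): [94, 20, 53, 58, 50, 55, 76]
enqueue(79): [94, 20, 53, 58, 50, 55, 76, 79]

Answer: 94 20 53 58 50 55 76 79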